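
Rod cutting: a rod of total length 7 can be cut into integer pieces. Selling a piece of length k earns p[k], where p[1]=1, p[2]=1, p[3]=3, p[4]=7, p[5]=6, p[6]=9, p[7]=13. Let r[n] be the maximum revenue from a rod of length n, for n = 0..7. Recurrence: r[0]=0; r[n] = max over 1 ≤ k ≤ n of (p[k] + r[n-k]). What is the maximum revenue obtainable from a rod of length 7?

13

   n    0    1    2    3    4    5    6    7
r[n]    0    1    2    3    7    8    9   13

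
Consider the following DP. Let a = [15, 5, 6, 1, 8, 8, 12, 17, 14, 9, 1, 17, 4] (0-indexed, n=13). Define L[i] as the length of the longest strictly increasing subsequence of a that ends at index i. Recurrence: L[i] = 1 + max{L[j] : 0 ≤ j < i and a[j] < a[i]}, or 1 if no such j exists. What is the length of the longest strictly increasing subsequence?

6

   i    0    1    2    3    4    5    6    7    8    9   10   11   12
a[i]   15    5    6    1    8    8   12   17   14    9    1   17    4
L[i]    1    1    2    1    3    3    4    5    5    4    1    6    2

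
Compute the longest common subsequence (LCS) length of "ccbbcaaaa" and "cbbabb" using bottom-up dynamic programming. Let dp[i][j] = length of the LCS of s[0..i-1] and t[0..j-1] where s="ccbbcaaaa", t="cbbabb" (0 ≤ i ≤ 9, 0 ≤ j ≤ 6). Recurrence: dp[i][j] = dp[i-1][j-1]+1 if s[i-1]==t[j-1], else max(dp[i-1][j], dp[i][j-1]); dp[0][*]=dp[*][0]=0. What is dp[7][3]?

3

   ''  c  b  b  a  b  b
''  0  0  0  0  0  0  0
 c  0  1  1  1  1  1  1
 c  0  1  1  1  1  1  1
 b  0  1  2  2  2  2  2
 b  0  1  2  3  3  3  3
 c  0  1  2  3  3  3  3
 a  0  1  2  3  4  4  4
 a  0  1  2  3  4  4  4
 a  0  1  2  3  4  4  4
 a  0  1  2  3  4  4  4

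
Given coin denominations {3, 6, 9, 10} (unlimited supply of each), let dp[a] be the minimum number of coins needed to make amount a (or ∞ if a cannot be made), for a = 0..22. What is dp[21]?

3

 a  0  1  2  3  4  5  6  7  8  9 10 11 12 13 14 15 16 17 18 19 20 21 22
dp  0  -  -  1  -  -  1  -  -  1  1  -  2  2  -  2  2  -  2  2  2  3  3
(- denotes ∞ / unreachable)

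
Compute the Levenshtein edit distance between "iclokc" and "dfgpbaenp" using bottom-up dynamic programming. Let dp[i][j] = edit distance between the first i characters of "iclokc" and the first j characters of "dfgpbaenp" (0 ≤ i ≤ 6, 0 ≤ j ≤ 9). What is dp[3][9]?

   ''  d  f  g  p  b  a  e  n  p
''  0  1  2  3  4  5  6  7  8  9
 i  1  1  2  3  4  5  6  7  8  9
 c  2  2  2  3  4  5  6  7  8  9
 l  3  3  3  3  4  5  6  7  8  9
 o  4  4  4  4  4  5  6  7  8  9
 k  5  5  5  5  5  5  6  7  8  9
 c  6  6  6  6  6  6  6  7  8  9

9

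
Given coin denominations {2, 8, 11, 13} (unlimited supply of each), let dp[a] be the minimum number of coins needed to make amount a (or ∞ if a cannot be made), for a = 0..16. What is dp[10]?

2

 a  0  1  2  3  4  5  6  7  8  9 10 11 12 13 14 15 16
dp  0  -  1  -  2  -  3  -  1  -  2  1  3  1  4  2  2
(- denotes ∞ / unreachable)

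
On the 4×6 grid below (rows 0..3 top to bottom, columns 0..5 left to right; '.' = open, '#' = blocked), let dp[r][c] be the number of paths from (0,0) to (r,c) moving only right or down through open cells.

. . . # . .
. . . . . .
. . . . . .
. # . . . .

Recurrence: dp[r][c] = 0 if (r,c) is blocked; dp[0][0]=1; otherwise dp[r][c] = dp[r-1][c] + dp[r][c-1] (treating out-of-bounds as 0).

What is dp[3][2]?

6

r\c   0   1   2   3   4   5
  0   1   1   1   0   0   0
  1   1   2   3   3   3   3
  2   1   3   6   9  12  15
  3   1   0   6  15  27  42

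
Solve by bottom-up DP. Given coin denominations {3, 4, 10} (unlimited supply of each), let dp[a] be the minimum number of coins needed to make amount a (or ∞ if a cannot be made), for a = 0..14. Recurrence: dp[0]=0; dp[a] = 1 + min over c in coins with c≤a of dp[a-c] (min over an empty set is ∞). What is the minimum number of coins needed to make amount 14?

2

 a  0  1  2  3  4  5  6  7  8  9 10 11 12 13 14
dp  0  -  -  1  1  -  2  2  2  3  1  3  3  2  2
(- denotes ∞ / unreachable)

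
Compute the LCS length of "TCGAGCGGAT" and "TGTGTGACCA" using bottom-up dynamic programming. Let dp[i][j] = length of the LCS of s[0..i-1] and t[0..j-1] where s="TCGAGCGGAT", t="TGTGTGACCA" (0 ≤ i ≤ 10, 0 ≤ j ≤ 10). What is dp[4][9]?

   ''  T  G  T  G  T  G  A  C  C  A
''  0  0  0  0  0  0  0  0  0  0  0
 T  0  1  1  1  1  1  1  1  1  1  1
 C  0  1  1  1  1  1  1  1  2  2  2
 G  0  1  2  2  2  2  2  2  2  2  2
 A  0  1  2  2  2  2  2  3  3  3  3
 G  0  1  2  2  3  3  3  3  3  3  3
 C  0  1  2  2  3  3  3  3  4  4  4
 G  0  1  2  2  3  3  4  4  4  4  4
 G  0  1  2  2  3  3  4  4  4  4  4
 A  0  1  2  2  3  3  4  5  5  5  5
 T  0  1  2  3  3  4  4  5  5  5  5

3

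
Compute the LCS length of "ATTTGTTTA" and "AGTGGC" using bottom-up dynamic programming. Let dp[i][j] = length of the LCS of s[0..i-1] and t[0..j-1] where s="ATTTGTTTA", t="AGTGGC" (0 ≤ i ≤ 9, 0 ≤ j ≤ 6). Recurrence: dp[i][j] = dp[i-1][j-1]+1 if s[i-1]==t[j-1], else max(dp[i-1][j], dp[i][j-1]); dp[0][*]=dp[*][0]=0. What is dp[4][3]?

   ''  A  G  T  G  G  C
''  0  0  0  0  0  0  0
 A  0  1  1  1  1  1  1
 T  0  1  1  2  2  2  2
 T  0  1  1  2  2  2  2
 T  0  1  1  2  2  2  2
 G  0  1  2  2  3  3  3
 T  0  1  2  3  3  3  3
 T  0  1  2  3  3  3  3
 T  0  1  2  3  3  3  3
 A  0  1  2  3  3  3  3

2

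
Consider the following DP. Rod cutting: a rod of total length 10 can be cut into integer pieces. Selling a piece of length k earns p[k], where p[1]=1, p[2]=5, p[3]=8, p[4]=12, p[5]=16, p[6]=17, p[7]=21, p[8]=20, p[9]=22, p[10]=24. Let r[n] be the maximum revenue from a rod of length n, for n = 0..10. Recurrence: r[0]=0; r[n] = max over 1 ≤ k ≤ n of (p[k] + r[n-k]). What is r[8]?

   n    0    1    2    3    4    5    6    7    8    9   10
r[n]    0    1    5    8   12   16   17   21   24   28   32

24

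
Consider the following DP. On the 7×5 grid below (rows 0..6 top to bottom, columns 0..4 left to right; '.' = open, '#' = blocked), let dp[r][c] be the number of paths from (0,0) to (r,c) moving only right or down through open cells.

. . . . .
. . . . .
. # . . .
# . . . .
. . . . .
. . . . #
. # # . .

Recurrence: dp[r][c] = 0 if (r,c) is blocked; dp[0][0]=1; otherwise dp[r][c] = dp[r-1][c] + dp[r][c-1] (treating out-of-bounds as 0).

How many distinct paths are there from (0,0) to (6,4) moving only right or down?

16

r\c   0   1   2   3   4
  0   1   1   1   1   1
  1   1   2   3   4   5
  2   1   0   3   7  12
  3   0   0   3  10  22
  4   0   0   3  13  35
  5   0   0   3  16   0
  6   0   0   0  16  16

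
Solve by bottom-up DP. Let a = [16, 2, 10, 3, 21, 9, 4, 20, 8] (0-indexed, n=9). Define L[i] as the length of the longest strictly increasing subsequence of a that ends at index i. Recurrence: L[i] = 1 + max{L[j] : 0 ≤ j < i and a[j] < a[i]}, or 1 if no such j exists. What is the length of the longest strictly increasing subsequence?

   i    0    1    2    3    4    5    6    7    8
a[i]   16    2   10    3   21    9    4   20    8
L[i]    1    1    2    2    3    3    3    4    4

4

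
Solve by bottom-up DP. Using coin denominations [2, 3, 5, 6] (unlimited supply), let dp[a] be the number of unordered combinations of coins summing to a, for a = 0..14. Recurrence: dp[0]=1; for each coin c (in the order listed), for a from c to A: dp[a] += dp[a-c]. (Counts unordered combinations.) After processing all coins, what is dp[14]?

after  coin     0     1     2     3     4     5     6     7     8     9    10    11    12    13    14
          2     1     0     1     0     1     0     1     0     1     0     1     0     1     0     1
          3     1     0     1     1     1     1     2     1     2     2     2     2     3     2     3
          5     1     0     1     1     1     2     2     2     3     3     4     4     5     5     6
          6     1     0     1     1     1     2     3     2     4     4     5     6     8     7    10

10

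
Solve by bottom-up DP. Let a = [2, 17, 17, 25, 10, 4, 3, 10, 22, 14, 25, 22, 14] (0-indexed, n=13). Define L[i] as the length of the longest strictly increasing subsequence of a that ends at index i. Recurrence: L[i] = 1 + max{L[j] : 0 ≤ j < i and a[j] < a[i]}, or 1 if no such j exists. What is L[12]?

   i    0    1    2    3    4    5    6    7    8    9   10   11   12
a[i]    2   17   17   25   10    4    3   10   22   14   25   22   14
L[i]    1    2    2    3    2    2    2    3    4    4    5    5    4

4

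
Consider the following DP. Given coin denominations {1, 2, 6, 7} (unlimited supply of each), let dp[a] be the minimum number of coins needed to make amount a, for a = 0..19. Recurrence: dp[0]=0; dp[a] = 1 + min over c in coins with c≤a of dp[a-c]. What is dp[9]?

2

 a  0  1  2  3  4  5  6  7  8  9 10 11 12 13 14 15 16 17 18 19
dp  0  1  1  2  2  3  1  1  2  2  3  3  2  2  2  3  3  4  3  3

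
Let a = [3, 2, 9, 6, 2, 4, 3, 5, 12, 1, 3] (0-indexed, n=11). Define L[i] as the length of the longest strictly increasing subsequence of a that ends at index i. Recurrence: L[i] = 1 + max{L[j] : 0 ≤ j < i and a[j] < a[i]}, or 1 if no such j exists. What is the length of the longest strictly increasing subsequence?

   i    0    1    2    3    4    5    6    7    8    9   10
a[i]    3    2    9    6    2    4    3    5   12    1    3
L[i]    1    1    2    2    1    2    2    3    4    1    2

4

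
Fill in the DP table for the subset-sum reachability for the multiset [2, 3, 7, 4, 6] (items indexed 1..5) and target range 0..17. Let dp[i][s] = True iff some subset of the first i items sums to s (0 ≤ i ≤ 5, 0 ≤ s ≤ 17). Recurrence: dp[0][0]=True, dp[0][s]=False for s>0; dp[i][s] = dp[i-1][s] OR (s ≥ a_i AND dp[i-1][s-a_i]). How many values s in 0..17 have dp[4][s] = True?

14

i\s   0   1   2   3   4   5   6   7   8   9  10  11  12  13  14  15  16  17
  0   T   F   F   F   F   F   F   F   F   F   F   F   F   F   F   F   F   F
  1   T   F   T   F   F   F   F   F   F   F   F   F   F   F   F   F   F   F
  2   T   F   T   T   F   T   F   F   F   F   F   F   F   F   F   F   F   F
  3   T   F   T   T   F   T   F   T   F   T   T   F   T   F   F   F   F   F
  4   T   F   T   T   T   T   T   T   F   T   T   T   T   T   T   F   T   F
  5   T   F   T   T   T   T   T   T   T   T   T   T   T   T   T   T   T   T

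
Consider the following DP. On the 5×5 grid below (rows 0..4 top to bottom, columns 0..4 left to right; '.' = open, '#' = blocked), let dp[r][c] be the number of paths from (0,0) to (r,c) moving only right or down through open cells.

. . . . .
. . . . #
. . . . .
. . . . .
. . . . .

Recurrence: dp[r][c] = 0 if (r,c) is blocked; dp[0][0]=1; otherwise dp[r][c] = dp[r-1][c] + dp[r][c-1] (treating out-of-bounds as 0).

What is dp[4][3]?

35

r\c   0   1   2   3   4
  0   1   1   1   1   1
  1   1   2   3   4   0
  2   1   3   6  10  10
  3   1   4  10  20  30
  4   1   5  15  35  65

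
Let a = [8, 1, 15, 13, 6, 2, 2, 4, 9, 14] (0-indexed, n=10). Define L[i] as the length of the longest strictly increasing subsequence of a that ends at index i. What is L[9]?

5

   i    0    1    2    3    4    5    6    7    8    9
a[i]    8    1   15   13    6    2    2    4    9   14
L[i]    1    1    2    2    2    2    2    3    4    5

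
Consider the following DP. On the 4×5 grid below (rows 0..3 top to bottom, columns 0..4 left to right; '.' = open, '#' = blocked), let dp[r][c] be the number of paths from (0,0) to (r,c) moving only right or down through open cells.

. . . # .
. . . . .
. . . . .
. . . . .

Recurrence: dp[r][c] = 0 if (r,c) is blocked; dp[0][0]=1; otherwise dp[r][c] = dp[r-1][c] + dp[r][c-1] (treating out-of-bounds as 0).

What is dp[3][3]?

19

r\c   0   1   2   3   4
  0   1   1   1   0   0
  1   1   2   3   3   3
  2   1   3   6   9  12
  3   1   4  10  19  31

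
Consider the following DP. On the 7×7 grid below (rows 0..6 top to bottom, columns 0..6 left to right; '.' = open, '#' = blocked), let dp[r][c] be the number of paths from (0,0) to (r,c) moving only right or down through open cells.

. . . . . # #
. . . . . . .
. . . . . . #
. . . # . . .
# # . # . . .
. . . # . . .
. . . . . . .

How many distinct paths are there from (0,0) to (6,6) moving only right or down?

240

r\c   0   1   2   3   4   5   6
  0   1   1   1   1   1   0   0
  1   1   2   3   4   5   5   5
  2   1   3   6  10  15  20   0
  3   1   4  10   0  15  35  35
  4   0   0  10   0  15  50  85
  5   0   0  10   0  15  65 150
  6   0   0  10  10  25  90 240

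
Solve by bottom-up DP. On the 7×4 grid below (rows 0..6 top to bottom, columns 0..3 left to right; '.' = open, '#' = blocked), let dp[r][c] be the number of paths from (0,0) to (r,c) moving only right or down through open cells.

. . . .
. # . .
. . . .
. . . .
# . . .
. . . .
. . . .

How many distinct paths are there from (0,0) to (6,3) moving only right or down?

r\c   0   1   2   3
  0   1   1   1   1
  1   1   0   1   2
  2   1   1   2   4
  3   1   2   4   8
  4   0   2   6  14
  5   0   2   8  22
  6   0   2  10  32

32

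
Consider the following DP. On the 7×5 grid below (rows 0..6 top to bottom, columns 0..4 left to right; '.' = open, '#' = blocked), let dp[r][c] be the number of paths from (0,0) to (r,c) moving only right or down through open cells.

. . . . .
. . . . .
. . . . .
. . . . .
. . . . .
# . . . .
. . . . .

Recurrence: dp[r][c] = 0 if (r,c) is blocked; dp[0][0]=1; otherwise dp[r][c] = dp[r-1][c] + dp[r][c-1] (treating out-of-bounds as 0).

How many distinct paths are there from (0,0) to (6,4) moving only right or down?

205

r\c   0   1   2   3   4
  0   1   1   1   1   1
  1   1   2   3   4   5
  2   1   3   6  10  15
  3   1   4  10  20  35
  4   1   5  15  35  70
  5   0   5  20  55 125
  6   0   5  25  80 205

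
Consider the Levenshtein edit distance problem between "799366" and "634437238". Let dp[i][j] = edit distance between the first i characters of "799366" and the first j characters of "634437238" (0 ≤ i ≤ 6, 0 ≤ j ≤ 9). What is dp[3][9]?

   ''  6  3  4  4  3  7  2  3  8
''  0  1  2  3  4  5  6  7  8  9
 7  1  1  2  3  4  5  5  6  7  8
 9  2  2  2  3  4  5  6  6  7  8
 9  3  3  3  3  4  5  6  7  7  8
 3  4  4  3  4  4  4  5  6  7  8
 6  5  4  4  4  5  5  5  6  7  8
 6  6  5  5  5  5  6  6  6  7  8

8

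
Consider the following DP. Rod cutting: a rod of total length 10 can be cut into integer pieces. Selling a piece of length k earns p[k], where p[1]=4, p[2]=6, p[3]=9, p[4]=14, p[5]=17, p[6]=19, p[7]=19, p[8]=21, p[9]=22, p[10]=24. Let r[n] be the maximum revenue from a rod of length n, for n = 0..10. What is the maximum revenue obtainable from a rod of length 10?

   n    0    1    2    3    4    5    6    7    8    9   10
r[n]    0    4    8   12   16   20   24   28   32   36   40

40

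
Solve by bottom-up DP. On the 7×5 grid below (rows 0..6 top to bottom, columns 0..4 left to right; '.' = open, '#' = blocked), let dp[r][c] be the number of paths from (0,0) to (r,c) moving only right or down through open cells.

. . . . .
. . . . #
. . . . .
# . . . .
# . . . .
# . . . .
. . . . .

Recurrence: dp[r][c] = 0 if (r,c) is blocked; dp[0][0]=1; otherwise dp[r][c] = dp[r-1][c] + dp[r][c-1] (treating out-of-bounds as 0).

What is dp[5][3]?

r\c   0   1   2   3   4
  0   1   1   1   1   1
  1   1   2   3   4   0
  2   1   3   6  10  10
  3   0   3   9  19  29
  4   0   3  12  31  60
  5   0   3  15  46 106
  6   0   3  18  64 170

46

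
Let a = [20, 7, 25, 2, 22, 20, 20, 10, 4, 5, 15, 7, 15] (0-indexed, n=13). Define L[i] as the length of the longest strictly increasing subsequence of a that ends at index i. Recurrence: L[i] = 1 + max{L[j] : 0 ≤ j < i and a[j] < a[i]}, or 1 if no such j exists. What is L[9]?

3

   i    0    1    2    3    4    5    6    7    8    9   10   11   12
a[i]   20    7   25    2   22   20   20   10    4    5   15    7   15
L[i]    1    1    2    1    2    2    2    2    2    3    4    4    5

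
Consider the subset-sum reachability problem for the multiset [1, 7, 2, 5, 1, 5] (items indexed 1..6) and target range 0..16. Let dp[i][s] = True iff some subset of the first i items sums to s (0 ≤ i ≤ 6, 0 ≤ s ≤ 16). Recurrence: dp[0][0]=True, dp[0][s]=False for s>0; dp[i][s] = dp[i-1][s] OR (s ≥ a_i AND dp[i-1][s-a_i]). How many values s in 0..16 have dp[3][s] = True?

8

i\s   0   1   2   3   4   5   6   7   8   9  10  11  12  13  14  15  16
  0   T   F   F   F   F   F   F   F   F   F   F   F   F   F   F   F   F
  1   T   T   F   F   F   F   F   F   F   F   F   F   F   F   F   F   F
  2   T   T   F   F   F   F   F   T   T   F   F   F   F   F   F   F   F
  3   T   T   T   T   F   F   F   T   T   T   T   F   F   F   F   F   F
  4   T   T   T   T   F   T   T   T   T   T   T   F   T   T   T   T   F
  5   T   T   T   T   T   T   T   T   T   T   T   T   T   T   T   T   T
  6   T   T   T   T   T   T   T   T   T   T   T   T   T   T   T   T   T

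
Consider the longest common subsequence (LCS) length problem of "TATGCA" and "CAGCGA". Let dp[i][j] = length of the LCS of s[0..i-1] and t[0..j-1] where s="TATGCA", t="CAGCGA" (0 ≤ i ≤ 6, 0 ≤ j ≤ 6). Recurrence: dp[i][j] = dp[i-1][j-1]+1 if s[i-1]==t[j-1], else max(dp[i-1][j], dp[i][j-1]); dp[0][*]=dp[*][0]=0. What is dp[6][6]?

4

   ''  C  A  G  C  G  A
''  0  0  0  0  0  0  0
 T  0  0  0  0  0  0  0
 A  0  0  1  1  1  1  1
 T  0  0  1  1  1  1  1
 G  0  0  1  2  2  2  2
 C  0  1  1  2  3  3  3
 A  0  1  2  2  3  3  4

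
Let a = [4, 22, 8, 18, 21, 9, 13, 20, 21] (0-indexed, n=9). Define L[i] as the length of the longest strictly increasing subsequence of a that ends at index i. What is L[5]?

   i    0    1    2    3    4    5    6    7    8
a[i]    4   22    8   18   21    9   13   20   21
L[i]    1    2    2    3    4    3    4    5    6

3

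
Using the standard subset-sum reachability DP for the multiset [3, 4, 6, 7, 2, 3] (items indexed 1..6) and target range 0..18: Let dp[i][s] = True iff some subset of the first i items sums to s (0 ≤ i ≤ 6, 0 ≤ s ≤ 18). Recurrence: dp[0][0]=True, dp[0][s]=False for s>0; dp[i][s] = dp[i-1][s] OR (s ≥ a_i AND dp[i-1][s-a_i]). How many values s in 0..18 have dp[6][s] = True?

18

i\s   0   1   2   3   4   5   6   7   8   9  10  11  12  13  14  15  16  17  18
  0   T   F   F   F   F   F   F   F   F   F   F   F   F   F   F   F   F   F   F
  1   T   F   F   T   F   F   F   F   F   F   F   F   F   F   F   F   F   F   F
  2   T   F   F   T   T   F   F   T   F   F   F   F   F   F   F   F   F   F   F
  3   T   F   F   T   T   F   T   T   F   T   T   F   F   T   F   F   F   F   F
  4   T   F   F   T   T   F   T   T   F   T   T   T   F   T   T   F   T   T   F
  5   T   F   T   T   T   T   T   T   T   T   T   T   T   T   T   T   T   T   T
  6   T   F   T   T   T   T   T   T   T   T   T   T   T   T   T   T   T   T   T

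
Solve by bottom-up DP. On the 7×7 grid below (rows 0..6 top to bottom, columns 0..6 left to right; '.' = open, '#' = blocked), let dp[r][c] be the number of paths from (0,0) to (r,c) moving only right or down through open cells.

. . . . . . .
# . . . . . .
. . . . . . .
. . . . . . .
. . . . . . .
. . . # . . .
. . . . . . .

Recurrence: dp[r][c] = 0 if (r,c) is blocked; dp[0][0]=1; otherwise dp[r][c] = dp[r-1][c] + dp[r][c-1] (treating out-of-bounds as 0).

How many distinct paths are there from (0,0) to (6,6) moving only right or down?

378

r\c   0   1   2   3   4   5   6
  0   1   1   1   1   1   1   1
  1   0   1   2   3   4   5   6
  2   0   1   3   6  10  15  21
  3   0   1   4  10  20  35  56
  4   0   1   5  15  35  70 126
  5   0   1   6   0  35 105 231
  6   0   1   7   7  42 147 378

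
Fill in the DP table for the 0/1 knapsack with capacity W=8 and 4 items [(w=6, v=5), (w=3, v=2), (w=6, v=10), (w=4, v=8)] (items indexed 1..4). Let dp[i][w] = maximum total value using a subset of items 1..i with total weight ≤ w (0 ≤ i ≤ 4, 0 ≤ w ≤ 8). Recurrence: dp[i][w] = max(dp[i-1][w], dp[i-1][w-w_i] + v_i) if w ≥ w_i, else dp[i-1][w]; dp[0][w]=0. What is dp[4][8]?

i\w   0   1   2   3   4   5   6   7   8
  0   0   0   0   0   0   0   0   0   0
  1   0   0   0   0   0   0   5   5   5
  2   0   0   0   2   2   2   5   5   5
  3   0   0   0   2   2   2  10  10  10
  4   0   0   0   2   8   8  10  10  10

10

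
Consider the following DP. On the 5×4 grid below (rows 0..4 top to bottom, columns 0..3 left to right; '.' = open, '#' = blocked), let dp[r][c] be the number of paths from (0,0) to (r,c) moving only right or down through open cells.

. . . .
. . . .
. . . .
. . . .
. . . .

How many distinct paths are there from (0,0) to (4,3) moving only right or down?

r\c   0   1   2   3
  0   1   1   1   1
  1   1   2   3   4
  2   1   3   6  10
  3   1   4  10  20
  4   1   5  15  35

35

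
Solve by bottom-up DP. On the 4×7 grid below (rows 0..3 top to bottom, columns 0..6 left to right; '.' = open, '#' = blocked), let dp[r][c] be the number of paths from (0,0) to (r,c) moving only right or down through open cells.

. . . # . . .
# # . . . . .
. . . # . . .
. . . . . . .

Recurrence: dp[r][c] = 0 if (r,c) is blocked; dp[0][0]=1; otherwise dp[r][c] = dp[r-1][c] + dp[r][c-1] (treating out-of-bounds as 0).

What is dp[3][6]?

r\c   0   1   2   3   4   5   6
  0   1   1   1   0   0   0   0
  1   0   0   1   1   1   1   1
  2   0   0   1   0   1   2   3
  3   0   0   1   1   2   4   7

7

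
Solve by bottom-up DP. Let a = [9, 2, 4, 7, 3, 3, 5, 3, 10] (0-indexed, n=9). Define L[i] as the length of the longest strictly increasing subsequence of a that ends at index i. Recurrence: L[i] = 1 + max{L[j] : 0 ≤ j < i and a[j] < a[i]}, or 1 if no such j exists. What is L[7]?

   i    0    1    2    3    4    5    6    7    8
a[i]    9    2    4    7    3    3    5    3   10
L[i]    1    1    2    3    2    2    3    2    4

2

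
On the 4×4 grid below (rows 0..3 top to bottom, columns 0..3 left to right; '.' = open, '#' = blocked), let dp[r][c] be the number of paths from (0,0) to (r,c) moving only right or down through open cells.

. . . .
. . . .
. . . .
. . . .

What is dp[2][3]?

10

r\c   0   1   2   3
  0   1   1   1   1
  1   1   2   3   4
  2   1   3   6  10
  3   1   4  10  20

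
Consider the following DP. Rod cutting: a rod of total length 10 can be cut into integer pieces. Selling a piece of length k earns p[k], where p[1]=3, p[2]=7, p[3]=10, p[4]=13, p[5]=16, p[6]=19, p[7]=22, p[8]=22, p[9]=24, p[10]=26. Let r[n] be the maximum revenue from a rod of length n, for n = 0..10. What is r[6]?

   n    0    1    2    3    4    5    6    7    8    9   10
r[n]    0    3    7   10   14   17   21   24   28   31   35

21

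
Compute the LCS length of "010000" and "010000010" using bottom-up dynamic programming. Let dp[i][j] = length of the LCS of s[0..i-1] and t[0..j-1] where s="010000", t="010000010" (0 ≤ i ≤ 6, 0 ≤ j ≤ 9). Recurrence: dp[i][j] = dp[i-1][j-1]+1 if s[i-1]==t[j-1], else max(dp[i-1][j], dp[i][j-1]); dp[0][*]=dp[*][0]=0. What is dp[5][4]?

   ''  0  1  0  0  0  0  0  1  0
''  0  0  0  0  0  0  0  0  0  0
 0  0  1  1  1  1  1  1  1  1  1
 1  0  1  2  2  2  2  2  2  2  2
 0  0  1  2  3  3  3  3  3  3  3
 0  0  1  2  3  4  4  4  4  4  4
 0  0  1  2  3  4  5  5  5  5  5
 0  0  1  2  3  4  5  6  6  6  6

4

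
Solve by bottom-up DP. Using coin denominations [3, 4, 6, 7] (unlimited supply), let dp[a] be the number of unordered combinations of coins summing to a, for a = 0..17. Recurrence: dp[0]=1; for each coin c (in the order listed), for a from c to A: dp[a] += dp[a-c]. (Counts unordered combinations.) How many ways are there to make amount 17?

after  coin     0     1     2     3     4     5     6     7     8     9    10    11    12    13    14    15    16    17
          3     1     0     0     1     0     0     1     0     0     1     0     0     1     0     0     1     0     0
          4     1     0     0     1     1     0     1     1     1     1     1     1     2     1     1     2     2     1
          6     1     0     0     1     1     0     2     1     1     2     2     1     4     2     2     4     4     2
          7     1     0     0     1     1     0     2     2     1     2     3     2     4     4     4     5     6     5

5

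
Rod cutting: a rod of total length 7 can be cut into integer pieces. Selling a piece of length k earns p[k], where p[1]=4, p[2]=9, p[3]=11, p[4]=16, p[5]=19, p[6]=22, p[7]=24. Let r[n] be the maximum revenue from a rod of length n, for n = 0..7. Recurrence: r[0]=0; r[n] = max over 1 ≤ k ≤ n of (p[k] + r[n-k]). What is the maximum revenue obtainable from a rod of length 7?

31

   n    0    1    2    3    4    5    6    7
r[n]    0    4    9   13   18   22   27   31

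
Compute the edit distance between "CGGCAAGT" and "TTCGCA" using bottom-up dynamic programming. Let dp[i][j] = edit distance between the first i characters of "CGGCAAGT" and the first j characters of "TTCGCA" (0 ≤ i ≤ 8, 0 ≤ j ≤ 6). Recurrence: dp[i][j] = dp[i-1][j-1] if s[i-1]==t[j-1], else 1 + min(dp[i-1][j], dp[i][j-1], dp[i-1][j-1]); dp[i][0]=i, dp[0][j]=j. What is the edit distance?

   ''  T  T  C  G  C  A
''  0  1  2  3  4  5  6
 C  1  1  2  2  3  4  5
 G  2  2  2  3  2  3  4
 G  3  3  3  3  3  3  4
 C  4  4  4  3  4  3  4
 A  5  5  5  4  4  4  3
 A  6  6  6  5  5  5  4
 G  7  7  7  6  5  6  5
 T  8  7  7  7  6  6  6

6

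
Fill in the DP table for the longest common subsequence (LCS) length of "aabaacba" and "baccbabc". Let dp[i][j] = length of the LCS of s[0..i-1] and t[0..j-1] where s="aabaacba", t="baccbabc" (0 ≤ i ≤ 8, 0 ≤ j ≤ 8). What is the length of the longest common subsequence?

   ''  b  a  c  c  b  a  b  c
''  0  0  0  0  0  0  0  0  0
 a  0  0  1  1  1  1  1  1  1
 a  0  0  1  1  1  1  2  2  2
 b  0  1  1  1  1  2  2  3  3
 a  0  1  2  2  2  2  3  3  3
 a  0  1  2  2  2  2  3  3  3
 c  0  1  2  3  3  3  3  3  4
 b  0  1  2  3  3  4  4  4  4
 a  0  1  2  3  3  4  5  5  5

5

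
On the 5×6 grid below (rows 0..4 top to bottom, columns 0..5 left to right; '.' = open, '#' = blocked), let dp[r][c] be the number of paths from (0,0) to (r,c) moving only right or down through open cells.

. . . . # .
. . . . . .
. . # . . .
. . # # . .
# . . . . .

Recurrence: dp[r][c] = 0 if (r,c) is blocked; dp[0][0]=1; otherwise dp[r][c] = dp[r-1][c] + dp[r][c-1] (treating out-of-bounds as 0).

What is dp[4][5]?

32

r\c   0   1   2   3   4   5
  0   1   1   1   1   0   0
  1   1   2   3   4   4   4
  2   1   3   0   4   8  12
  3   1   4   0   0   8  20
  4   0   4   4   4  12  32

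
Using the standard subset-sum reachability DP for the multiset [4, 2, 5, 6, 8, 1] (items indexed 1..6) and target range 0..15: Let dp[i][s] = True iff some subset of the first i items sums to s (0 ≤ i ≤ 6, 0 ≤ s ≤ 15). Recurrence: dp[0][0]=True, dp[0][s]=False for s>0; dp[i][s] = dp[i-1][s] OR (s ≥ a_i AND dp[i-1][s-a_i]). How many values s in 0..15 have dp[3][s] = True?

i\s   0   1   2   3   4   5   6   7   8   9  10  11  12  13  14  15
  0   T   F   F   F   F   F   F   F   F   F   F   F   F   F   F   F
  1   T   F   F   F   T   F   F   F   F   F   F   F   F   F   F   F
  2   T   F   T   F   T   F   T   F   F   F   F   F   F   F   F   F
  3   T   F   T   F   T   T   T   T   F   T   F   T   F   F   F   F
  4   T   F   T   F   T   T   T   T   T   T   T   T   T   T   F   T
  5   T   F   T   F   T   T   T   T   T   T   T   T   T   T   T   T
  6   T   T   T   T   T   T   T   T   T   T   T   T   T   T   T   T

8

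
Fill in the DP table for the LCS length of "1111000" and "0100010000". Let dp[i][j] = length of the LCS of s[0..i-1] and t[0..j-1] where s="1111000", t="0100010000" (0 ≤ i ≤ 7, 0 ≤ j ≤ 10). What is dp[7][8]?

   ''  0  1  0  0  0  1  0  0  0  0
''  0  0  0  0  0  0  0  0  0  0  0
 1  0  0  1  1  1  1  1  1  1  1  1
 1  0  0  1  1  1  1  2  2  2  2  2
 1  0  0  1  1  1  1  2  2  2  2  2
 1  0  0  1  1  1  1  2  2  2  2  2
 0  0  1  1  2  2  2  2  3  3  3  3
 0  0  1  1  2  3  3  3  3  4  4  4
 0  0  1  1  2  3  4  4  4  4  5  5

4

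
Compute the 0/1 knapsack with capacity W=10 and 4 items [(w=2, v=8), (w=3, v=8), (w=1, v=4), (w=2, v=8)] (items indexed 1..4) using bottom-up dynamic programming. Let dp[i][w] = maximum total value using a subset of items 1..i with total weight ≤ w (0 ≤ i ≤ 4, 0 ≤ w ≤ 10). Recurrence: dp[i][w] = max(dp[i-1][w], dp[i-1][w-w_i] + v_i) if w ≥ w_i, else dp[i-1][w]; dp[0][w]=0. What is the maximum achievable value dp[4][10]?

i\w   0   1   2   3   4   5   6   7   8   9  10
  0   0   0   0   0   0   0   0   0   0   0   0
  1   0   0   8   8   8   8   8   8   8   8   8
  2   0   0   8   8   8  16  16  16  16  16  16
  3   0   4   8  12  12  16  20  20  20  20  20
  4   0   4   8  12  16  20  20  24  28  28  28

28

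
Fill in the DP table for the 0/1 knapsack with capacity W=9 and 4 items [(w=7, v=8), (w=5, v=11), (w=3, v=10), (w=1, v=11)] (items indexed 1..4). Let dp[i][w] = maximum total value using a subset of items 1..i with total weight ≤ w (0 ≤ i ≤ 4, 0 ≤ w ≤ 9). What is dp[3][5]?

i\w   0   1   2   3   4   5   6   7   8   9
  0   0   0   0   0   0   0   0   0   0   0
  1   0   0   0   0   0   0   0   8   8   8
  2   0   0   0   0   0  11  11  11  11  11
  3   0   0   0  10  10  11  11  11  21  21
  4   0  11  11  11  21  21  22  22  22  32

11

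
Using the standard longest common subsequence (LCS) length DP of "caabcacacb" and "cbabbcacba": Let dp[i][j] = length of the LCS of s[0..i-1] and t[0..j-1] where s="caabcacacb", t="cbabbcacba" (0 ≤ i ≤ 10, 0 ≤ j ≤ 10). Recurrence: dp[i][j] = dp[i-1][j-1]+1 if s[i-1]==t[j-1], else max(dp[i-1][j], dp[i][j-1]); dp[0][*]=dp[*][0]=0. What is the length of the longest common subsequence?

7

   ''  c  b  a  b  b  c  a  c  b  a
''  0  0  0  0  0  0  0  0  0  0  0
 c  0  1  1  1  1  1  1  1  1  1  1
 a  0  1  1  2  2  2  2  2  2  2  2
 a  0  1  1  2  2  2  2  3  3  3  3
 b  0  1  2  2  3  3  3  3  3  4  4
 c  0  1  2  2  3  3  4  4  4  4  4
 a  0  1  2  3  3  3  4  5  5  5  5
 c  0  1  2  3  3  3  4  5  6  6  6
 a  0  1  2  3  3  3  4  5  6  6  7
 c  0  1  2  3  3  3  4  5  6  6  7
 b  0  1  2  3  4  4  4  5  6  7  7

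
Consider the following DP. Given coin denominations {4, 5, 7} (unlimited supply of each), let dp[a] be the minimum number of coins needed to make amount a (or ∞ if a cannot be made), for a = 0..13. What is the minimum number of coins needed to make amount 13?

3

 a  0  1  2  3  4  5  6  7  8  9 10 11 12 13
dp  0  -  -  -  1  1  -  1  2  2  2  2  2  3
(- denotes ∞ / unreachable)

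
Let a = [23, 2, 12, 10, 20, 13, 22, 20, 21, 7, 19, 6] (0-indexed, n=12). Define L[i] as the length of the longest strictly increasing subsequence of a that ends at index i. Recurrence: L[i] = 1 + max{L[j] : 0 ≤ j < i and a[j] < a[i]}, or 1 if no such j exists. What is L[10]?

   i    0    1    2    3    4    5    6    7    8    9   10   11
a[i]   23    2   12   10   20   13   22   20   21    7   19    6
L[i]    1    1    2    2    3    3    4    4    5    2    4    2

4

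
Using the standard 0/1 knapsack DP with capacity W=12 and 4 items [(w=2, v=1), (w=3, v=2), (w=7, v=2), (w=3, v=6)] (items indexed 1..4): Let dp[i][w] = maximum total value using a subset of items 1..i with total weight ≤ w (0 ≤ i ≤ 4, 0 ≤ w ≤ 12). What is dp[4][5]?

i\w   0   1   2   3   4   5   6   7   8   9  10  11  12
  0   0   0   0   0   0   0   0   0   0   0   0   0   0
  1   0   0   1   1   1   1   1   1   1   1   1   1   1
  2   0   0   1   2   2   3   3   3   3   3   3   3   3
  3   0   0   1   2   2   3   3   3   3   3   4   4   5
  4   0   0   1   6   6   7   8   8   9   9   9   9   9

7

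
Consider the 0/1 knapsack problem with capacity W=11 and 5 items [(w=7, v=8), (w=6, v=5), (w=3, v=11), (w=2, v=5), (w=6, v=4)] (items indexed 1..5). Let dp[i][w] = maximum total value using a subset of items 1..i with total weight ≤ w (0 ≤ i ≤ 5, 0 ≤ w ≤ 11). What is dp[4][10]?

19

i\w   0   1   2   3   4   5   6   7   8   9  10  11
  0   0   0   0   0   0   0   0   0   0   0   0   0
  1   0   0   0   0   0   0   0   8   8   8   8   8
  2   0   0   0   0   0   0   5   8   8   8   8   8
  3   0   0   0  11  11  11  11  11  11  16  19  19
  4   0   0   5  11  11  16  16  16  16  16  19  21
  5   0   0   5  11  11  16  16  16  16  16  19  21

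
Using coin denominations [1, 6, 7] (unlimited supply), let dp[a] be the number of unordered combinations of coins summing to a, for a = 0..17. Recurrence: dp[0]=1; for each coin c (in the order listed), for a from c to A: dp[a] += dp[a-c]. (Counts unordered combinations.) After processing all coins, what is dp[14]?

after  coin     0     1     2     3     4     5     6     7     8     9    10    11    12    13    14    15    16    17
          1     1     1     1     1     1     1     1     1     1     1     1     1     1     1     1     1     1     1
          6     1     1     1     1     1     1     2     2     2     2     2     2     3     3     3     3     3     3
          7     1     1     1     1     1     1     2     3     3     3     3     3     4     5     6     6     6     6

6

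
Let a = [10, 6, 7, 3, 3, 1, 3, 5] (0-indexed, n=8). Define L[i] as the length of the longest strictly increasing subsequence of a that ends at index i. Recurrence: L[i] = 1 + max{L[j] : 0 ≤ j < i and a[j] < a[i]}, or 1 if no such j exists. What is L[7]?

3

   i    0    1    2    3    4    5    6    7
a[i]   10    6    7    3    3    1    3    5
L[i]    1    1    2    1    1    1    2    3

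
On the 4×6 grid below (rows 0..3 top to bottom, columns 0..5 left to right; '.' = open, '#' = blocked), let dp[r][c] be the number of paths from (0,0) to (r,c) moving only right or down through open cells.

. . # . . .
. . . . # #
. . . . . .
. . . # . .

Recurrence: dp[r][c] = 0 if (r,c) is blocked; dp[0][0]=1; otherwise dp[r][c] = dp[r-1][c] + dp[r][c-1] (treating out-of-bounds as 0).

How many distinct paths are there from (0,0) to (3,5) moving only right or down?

14

r\c   0   1   2   3   4   5
  0   1   1   0   0   0   0
  1   1   2   2   2   0   0
  2   1   3   5   7   7   7
  3   1   4   9   0   7  14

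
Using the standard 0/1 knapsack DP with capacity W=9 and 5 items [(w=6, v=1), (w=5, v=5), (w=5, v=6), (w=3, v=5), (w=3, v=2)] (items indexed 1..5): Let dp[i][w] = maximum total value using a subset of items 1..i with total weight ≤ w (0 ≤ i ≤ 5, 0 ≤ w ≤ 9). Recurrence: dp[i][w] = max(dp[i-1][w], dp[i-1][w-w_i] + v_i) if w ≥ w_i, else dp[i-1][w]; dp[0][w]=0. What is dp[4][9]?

i\w   0   1   2   3   4   5   6   7   8   9
  0   0   0   0   0   0   0   0   0   0   0
  1   0   0   0   0   0   0   1   1   1   1
  2   0   0   0   0   0   5   5   5   5   5
  3   0   0   0   0   0   6   6   6   6   6
  4   0   0   0   5   5   6   6   6  11  11
  5   0   0   0   5   5   6   7   7  11  11

11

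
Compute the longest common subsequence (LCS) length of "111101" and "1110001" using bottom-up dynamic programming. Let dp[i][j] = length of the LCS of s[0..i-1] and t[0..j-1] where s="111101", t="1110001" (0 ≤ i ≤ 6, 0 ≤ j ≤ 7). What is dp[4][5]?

3

   ''  1  1  1  0  0  0  1
''  0  0  0  0  0  0  0  0
 1  0  1  1  1  1  1  1  1
 1  0  1  2  2  2  2  2  2
 1  0  1  2  3  3  3  3  3
 1  0  1  2  3  3  3  3  4
 0  0  1  2  3  4  4  4  4
 1  0  1  2  3  4  4  4  5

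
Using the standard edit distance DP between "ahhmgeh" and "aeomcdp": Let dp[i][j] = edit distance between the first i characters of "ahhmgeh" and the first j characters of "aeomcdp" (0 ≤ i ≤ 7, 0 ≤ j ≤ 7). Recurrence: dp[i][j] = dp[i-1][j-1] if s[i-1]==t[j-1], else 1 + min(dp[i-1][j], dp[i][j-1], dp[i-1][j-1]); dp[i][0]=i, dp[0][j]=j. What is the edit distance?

   ''  a  e  o  m  c  d  p
''  0  1  2  3  4  5  6  7
 a  1  0  1  2  3  4  5  6
 h  2  1  1  2  3  4  5  6
 h  3  2  2  2  3  4  5  6
 m  4  3  3  3  2  3  4  5
 g  5  4  4  4  3  3  4  5
 e  6  5  4  5  4  4  4  5
 h  7  6  5  5  5  5  5  5

5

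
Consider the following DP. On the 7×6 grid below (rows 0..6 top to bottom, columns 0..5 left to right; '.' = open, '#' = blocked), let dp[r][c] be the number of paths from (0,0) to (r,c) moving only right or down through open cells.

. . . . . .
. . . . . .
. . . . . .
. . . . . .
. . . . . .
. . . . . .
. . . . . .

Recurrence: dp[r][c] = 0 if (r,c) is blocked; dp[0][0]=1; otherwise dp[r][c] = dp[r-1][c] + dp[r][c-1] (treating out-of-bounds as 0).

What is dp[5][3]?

56

r\c   0   1   2   3   4   5
  0   1   1   1   1   1   1
  1   1   2   3   4   5   6
  2   1   3   6  10  15  21
  3   1   4  10  20  35  56
  4   1   5  15  35  70 126
  5   1   6  21  56 126 252
  6   1   7  28  84 210 462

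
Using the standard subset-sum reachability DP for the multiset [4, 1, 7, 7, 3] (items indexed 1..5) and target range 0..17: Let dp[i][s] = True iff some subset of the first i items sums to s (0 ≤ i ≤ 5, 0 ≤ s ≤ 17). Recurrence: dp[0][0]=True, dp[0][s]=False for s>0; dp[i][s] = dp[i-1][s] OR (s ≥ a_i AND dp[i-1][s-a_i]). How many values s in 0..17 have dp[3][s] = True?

8

i\s   0   1   2   3   4   5   6   7   8   9  10  11  12  13  14  15  16  17
  0   T   F   F   F   F   F   F   F   F   F   F   F   F   F   F   F   F   F
  1   T   F   F   F   T   F   F   F   F   F   F   F   F   F   F   F   F   F
  2   T   T   F   F   T   T   F   F   F   F   F   F   F   F   F   F   F   F
  3   T   T   F   F   T   T   F   T   T   F   F   T   T   F   F   F   F   F
  4   T   T   F   F   T   T   F   T   T   F   F   T   T   F   T   T   F   F
  5   T   T   F   T   T   T   F   T   T   F   T   T   T   F   T   T   F   T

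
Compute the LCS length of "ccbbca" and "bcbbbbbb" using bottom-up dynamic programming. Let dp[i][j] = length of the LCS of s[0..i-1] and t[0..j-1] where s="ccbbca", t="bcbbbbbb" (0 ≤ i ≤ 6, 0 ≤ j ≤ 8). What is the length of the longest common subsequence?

   ''  b  c  b  b  b  b  b  b
''  0  0  0  0  0  0  0  0  0
 c  0  0  1  1  1  1  1  1  1
 c  0  0  1  1  1  1  1  1  1
 b  0  1  1  2  2  2  2  2  2
 b  0  1  1  2  3  3  3  3  3
 c  0  1  2  2  3  3  3  3  3
 a  0  1  2  2  3  3  3  3  3

3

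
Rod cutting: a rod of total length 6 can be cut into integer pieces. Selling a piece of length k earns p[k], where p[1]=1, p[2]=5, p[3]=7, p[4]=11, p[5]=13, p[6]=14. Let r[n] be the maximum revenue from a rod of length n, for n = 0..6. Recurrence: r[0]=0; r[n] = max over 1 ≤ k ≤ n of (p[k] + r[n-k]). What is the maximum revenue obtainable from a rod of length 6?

16

   n    0    1    2    3    4    5    6
r[n]    0    1    5    7   11   13   16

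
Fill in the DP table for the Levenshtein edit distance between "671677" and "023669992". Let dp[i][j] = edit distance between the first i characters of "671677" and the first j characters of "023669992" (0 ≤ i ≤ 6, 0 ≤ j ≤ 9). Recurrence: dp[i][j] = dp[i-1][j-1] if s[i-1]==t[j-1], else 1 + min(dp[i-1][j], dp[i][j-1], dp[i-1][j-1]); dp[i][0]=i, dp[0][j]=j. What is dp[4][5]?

4

   ''  0  2  3  6  6  9  9  9  2
''  0  1  2  3  4  5  6  7  8  9
 6  1  1  2  3  3  4  5  6  7  8
 7  2  2  2  3  4  4  5  6  7  8
 1  3  3  3  3  4  5  5  6  7  8
 6  4  4  4  4  3  4  5  6  7  8
 7  5  5  5  5  4  4  5  6  7  8
 7  6  6  6  6  5  5  5  6  7  8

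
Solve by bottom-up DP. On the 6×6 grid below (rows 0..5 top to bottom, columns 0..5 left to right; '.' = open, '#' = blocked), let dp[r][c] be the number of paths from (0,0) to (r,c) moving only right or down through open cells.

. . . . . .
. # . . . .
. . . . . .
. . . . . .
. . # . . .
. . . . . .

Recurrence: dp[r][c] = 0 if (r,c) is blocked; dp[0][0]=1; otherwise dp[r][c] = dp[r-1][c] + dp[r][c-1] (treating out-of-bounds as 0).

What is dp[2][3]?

r\c   0   1   2   3   4   5
  0   1   1   1   1   1   1
  1   1   0   1   2   3   4
  2   1   1   2   4   7  11
  3   1   2   4   8  15  26
  4   1   3   0   8  23  49
  5   1   4   4  12  35  84

4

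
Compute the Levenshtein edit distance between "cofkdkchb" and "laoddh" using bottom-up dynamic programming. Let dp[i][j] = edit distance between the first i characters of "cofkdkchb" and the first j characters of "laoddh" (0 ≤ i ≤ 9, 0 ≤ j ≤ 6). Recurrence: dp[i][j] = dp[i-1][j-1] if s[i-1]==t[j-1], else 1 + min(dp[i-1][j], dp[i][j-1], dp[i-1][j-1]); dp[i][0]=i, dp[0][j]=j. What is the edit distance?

7

   ''  l  a  o  d  d  h
''  0  1  2  3  4  5  6
 c  1  1  2  3  4  5  6
 o  2  2  2  2  3  4  5
 f  3  3  3  3  3  4  5
 k  4  4  4  4  4  4  5
 d  5  5  5  5  4  4  5
 k  6  6  6  6  5  5  5
 c  7  7  7  7  6  6  6
 h  8  8  8  8  7  7  6
 b  9  9  9  9  8  8  7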